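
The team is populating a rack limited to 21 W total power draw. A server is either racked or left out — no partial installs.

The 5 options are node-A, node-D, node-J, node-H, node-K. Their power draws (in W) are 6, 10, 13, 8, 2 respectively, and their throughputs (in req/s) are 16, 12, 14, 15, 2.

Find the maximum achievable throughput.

Treat it as a binary knapsack problem.
Take node-A, node-H, and node-K: power draw 6 + 8 + 2 = 16 ≤ 21, throughput 16 + 15 + 2 = 33.
No other feasible combination does better.

33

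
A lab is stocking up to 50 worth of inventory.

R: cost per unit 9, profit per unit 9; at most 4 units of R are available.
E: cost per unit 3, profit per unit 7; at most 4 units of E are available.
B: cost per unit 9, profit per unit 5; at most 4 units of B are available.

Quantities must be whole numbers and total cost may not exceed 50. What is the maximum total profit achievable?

64

This is a bounded integer knapsack.
Take 4×R and 4×E: cost 48 ≤ 50, profit 4·9 + 4·7 = 64.
E has the best ratio (7/3) and is taken to its limit of 4; remaining capacity is filled optimally with the others.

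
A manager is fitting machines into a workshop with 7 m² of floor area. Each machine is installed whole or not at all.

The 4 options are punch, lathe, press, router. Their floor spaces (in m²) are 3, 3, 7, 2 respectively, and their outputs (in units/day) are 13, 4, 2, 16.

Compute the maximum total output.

Allowing fractional choices, the relaxed optimum would be about 31.7, but machines are indivisible.
punch + lathe: floor space 3 + 3 = 6 ≤ 7, output 13 + 4 = 17.
lathe + router: floor space 3 + 2 = 5 ≤ 7, output 4 + 16 = 20.
punch + router: floor space 3 + 2 = 5 ≤ 7, output 13 + 16 = 29.
Best is punch and router with total output 29.

29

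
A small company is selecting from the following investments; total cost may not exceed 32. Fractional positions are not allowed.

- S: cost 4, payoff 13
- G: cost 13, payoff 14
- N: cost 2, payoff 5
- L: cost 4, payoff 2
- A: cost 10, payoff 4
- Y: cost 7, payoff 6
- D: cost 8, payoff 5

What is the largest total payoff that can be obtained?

Take S, G, N, L, and Y: cost 4 + 13 + 2 + 4 + 7 = 30 ≤ 32, payoff 13 + 14 + 5 + 2 + 6 = 40.
No other feasible combination does better.

40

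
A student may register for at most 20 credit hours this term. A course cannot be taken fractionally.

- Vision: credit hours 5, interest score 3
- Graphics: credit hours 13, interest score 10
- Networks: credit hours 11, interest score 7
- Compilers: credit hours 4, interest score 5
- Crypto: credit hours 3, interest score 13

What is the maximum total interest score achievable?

This is a 0-1 knapsack instance.
Networks + Compilers + Crypto: credit hours 11 + 4 + 3 = 18 ≤ 20, interest score 7 + 5 + 13 = 25.
Graphics + Compilers + Crypto: credit hours 13 + 4 + 3 = 20 ≤ 20, interest score 10 + 5 + 13 = 28.
Best is Graphics, Compilers, and Crypto with total interest score 28.

28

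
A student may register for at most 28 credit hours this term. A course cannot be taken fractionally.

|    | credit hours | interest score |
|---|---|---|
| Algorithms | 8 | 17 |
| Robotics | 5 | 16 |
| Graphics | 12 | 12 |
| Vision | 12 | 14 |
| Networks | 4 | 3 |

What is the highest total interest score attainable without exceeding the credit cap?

Take Algorithms, Robotics, and Vision: credit hours 8 + 5 + 12 = 25 ≤ 28, interest score 17 + 16 + 14 = 47.
No other feasible combination does better.

47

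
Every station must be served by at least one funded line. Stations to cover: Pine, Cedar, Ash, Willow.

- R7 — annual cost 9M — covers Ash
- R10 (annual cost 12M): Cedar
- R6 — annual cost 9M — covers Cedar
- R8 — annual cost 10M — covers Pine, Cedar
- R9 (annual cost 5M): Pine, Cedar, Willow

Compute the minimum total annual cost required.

Choose R7 and R9: together they cover Pine, Cedar, Ash, Willow — every station.
Total annual cost: 9 + 5 = 14.
No cover costs less than 14.

14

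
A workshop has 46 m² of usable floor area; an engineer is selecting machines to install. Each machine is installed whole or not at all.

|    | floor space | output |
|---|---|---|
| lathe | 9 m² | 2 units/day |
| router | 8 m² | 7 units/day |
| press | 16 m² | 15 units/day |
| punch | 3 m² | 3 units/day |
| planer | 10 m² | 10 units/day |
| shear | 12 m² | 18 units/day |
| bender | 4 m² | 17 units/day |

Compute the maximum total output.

Allowing fractional choices, the relaxed optimum would be about 63.9, but machines are indivisible.
press + planer + shear + bender: floor space 16 + 10 + 12 + 4 = 42 ≤ 46, output 15 + 10 + 18 + 17 = 60.
router + press + punch + shear + bender: floor space 8 + 16 + 3 + 12 + 4 = 43 ≤ 46, output 7 + 15 + 3 + 18 + 17 = 60.
press + punch + planer + shear + bender: floor space 16 + 3 + 10 + 12 + 4 = 45 ≤ 46, output 15 + 3 + 10 + 18 + 17 = 63.
Best is press, punch, planer, shear, and bender with total output 63.

63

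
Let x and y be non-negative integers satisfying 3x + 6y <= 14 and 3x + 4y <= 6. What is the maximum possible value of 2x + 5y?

5

The continuous relaxation peaks at (0, 1.5) with value 7.50; rounding to a feasible lattice point costs some objective.
(x,y)=(0,1): 3·0+6·1=6≤14, 3·0+4·1=4≤6, objective 5.
(x,y)=(1,0): 3·1+6·0=3≤14, 3·1+4·0=3≤6, objective 2.
Maximum is 5 at (x,y)=(0,1).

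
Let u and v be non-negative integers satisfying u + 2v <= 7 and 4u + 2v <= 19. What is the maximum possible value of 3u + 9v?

30

The continuous relaxation peaks at (0, 3.5) with value 31.50; rounding to a feasible lattice point costs some objective.
(u,v)=(1,3): 1·1+2·3=7≤7, 4·1+2·3=10≤19, objective 30.
(u,v)=(0,3): 1·0+2·3=6≤7, 4·0+2·3=6≤19, objective 27.
No feasible integer point exceeds 30.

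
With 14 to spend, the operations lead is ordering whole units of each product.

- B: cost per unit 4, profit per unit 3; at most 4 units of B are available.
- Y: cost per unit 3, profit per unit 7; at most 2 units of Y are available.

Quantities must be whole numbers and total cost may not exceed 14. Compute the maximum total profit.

20

1×B and 2×Y: cost 10 ≤ 14, profit 1·3 + 2·7 = 17.
2×B and 2×Y: cost 14 ≤ 14, profit 2·3 + 2·7 = 20.
Best is 20.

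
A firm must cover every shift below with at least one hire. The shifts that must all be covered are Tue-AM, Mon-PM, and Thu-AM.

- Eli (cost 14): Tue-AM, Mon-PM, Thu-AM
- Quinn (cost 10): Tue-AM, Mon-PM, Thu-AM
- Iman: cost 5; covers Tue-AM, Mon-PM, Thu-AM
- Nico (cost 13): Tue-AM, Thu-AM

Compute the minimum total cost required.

5

Iman alone covers Tue-AM, Mon-PM, Thu-AM — every shift.
Total cost: 5.
No cover costs less than 5.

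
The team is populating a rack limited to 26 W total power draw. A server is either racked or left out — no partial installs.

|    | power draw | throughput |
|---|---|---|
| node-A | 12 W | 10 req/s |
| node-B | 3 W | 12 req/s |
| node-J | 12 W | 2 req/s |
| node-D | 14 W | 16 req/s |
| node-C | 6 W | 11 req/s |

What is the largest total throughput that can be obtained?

39

This is a 0-1 knapsack instance.
node-B + node-D: power draw 3 + 14 = 17 ≤ 26, throughput 12 + 16 = 28.
node-A + node-B + node-C: power draw 12 + 3 + 6 = 21 ≤ 26, throughput 10 + 12 + 11 = 33.
node-B + node-D + node-C: power draw 3 + 14 + 6 = 23 ≤ 26, throughput 12 + 16 + 11 = 39.
Best is node-B, node-D, and node-C with total throughput 39.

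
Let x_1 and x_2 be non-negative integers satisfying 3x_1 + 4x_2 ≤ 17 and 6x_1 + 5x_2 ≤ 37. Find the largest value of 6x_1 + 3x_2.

30

(x_1,x_2)=(5,0) is feasible, giving 30.
(x_1,x_2)=(4,1) is feasible, giving 27.
(x_1,x_2)=(4,0) is feasible, giving 24.
No feasible integer point exceeds 30.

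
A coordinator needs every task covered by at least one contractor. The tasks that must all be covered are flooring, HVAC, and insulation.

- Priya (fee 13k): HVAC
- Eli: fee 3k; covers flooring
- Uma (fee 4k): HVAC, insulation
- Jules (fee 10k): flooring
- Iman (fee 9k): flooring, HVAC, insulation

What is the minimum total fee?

This is an integer covering problem.
Choose Eli and Uma: together they cover flooring, HVAC, insulation — every task.
Total fee: 3 + 4 = 7.
No cover costs less than 7.

7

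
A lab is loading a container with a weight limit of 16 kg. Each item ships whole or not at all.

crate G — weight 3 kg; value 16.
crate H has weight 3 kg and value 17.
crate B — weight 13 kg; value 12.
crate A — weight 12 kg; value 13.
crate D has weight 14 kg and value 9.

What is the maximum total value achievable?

Take crate G and crate H: weight 3 + 3 = 6 ≤ 16, value 16 + 17 = 33.
No other feasible combination does better.

33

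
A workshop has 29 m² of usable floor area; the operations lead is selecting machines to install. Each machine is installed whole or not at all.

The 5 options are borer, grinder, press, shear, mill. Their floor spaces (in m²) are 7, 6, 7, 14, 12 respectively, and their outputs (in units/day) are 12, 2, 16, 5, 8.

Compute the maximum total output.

36

borer + press + shear: floor space 7 + 7 + 14 = 28 ≤ 29, output 12 + 16 + 5 = 33.
borer + press + mill: floor space 7 + 7 + 12 = 26 ≤ 29, output 12 + 16 + 8 = 36.
Best is borer, press, and mill with total output 36.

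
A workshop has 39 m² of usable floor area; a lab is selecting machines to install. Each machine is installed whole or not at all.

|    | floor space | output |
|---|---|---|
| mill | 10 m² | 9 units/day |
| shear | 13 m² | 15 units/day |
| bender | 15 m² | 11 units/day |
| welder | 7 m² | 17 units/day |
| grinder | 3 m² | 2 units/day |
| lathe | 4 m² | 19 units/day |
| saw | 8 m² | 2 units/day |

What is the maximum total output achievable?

Allowing fractional choices, the relaxed optimum would be about 63.7, but machines are indivisible.
shear + bender + welder + lathe: floor space 13 + 15 + 7 + 4 = 39 ≤ 39, output 15 + 11 + 17 + 19 = 62.
mill + shear + welder + grinder + lathe: floor space 10 + 13 + 7 + 3 + 4 = 37 ≤ 39, output 9 + 15 + 17 + 2 + 19 = 62.
mill + shear + welder + lathe: floor space 10 + 13 + 7 + 4 = 34 ≤ 39, output 9 + 15 + 17 + 19 = 60.
The maximum output is 62; one optimal choice is mill, shear, welder, grinder, and lathe.

62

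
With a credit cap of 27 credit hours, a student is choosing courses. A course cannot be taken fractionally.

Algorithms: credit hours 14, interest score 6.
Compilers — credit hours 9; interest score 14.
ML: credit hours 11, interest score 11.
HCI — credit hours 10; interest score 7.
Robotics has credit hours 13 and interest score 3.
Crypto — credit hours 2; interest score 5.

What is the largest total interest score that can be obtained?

30

This is an integer program with binary decision variables.
Take Compilers, ML, and Crypto: credit hours 9 + 11 + 2 = 22 ≤ 27, interest score 14 + 11 + 5 = 30.
No other feasible combination does better.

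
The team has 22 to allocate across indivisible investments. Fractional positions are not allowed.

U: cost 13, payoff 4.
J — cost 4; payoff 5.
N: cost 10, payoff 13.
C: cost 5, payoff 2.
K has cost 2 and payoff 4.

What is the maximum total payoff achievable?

24

Take J, N, C, and K: cost 4 + 10 + 5 + 2 = 21 ≤ 22, payoff 5 + 13 + 2 + 4 = 24.
No other feasible combination does better.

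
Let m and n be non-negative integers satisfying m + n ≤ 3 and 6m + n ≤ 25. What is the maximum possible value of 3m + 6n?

(m,n)=(0,3): 1·0+1·3=3≤3, 6·0+1·3=3≤25, objective 18.
(m,n)=(1,2): 1·1+1·2=3≤3, 6·1+1·2=8≤25, objective 15.
(m,n)=(0,2): 1·0+1·2=2≤3, 6·0+1·2=2≤25, objective 12.
No feasible integer point exceeds 18.

18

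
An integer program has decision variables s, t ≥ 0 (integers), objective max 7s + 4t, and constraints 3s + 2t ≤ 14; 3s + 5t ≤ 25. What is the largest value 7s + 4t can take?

32

(s,t)=(4,1): 3·4+2·1=14≤14, 3·4+5·1=17≤25, objective 32.
(s,t)=(3,2): 3·3+2·2=13≤14, 3·3+5·2=19≤25, objective 29.
The best lattice point is (4,1), giving 32.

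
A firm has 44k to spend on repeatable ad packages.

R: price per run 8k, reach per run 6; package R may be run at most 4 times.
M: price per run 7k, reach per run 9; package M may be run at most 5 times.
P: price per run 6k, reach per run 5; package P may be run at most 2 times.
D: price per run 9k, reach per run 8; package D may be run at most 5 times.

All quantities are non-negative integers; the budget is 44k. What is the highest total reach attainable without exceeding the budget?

53

M has the best ratio (9/7); taking only M gives at most 5×9 = 45 (stopped by the supply cap of 5).
Mixing does better — 5×M and 1×D: price 44 ≤ 44, reach 5·9 + 1·8 = 53.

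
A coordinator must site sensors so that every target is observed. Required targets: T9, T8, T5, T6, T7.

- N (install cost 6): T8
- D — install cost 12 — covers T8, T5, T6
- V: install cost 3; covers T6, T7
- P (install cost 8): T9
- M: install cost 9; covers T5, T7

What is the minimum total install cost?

This is an integer covering problem.
The greedy cost-per-new-target heuristic would pick V, N, P, and M for 26, but a cheaper cover exists.
Choose D, V, and P: together they cover T9, T8, T5, T6, T7 — every target.
Total install cost: 12 + 3 + 8 = 23.
No cover costs less than 23.

23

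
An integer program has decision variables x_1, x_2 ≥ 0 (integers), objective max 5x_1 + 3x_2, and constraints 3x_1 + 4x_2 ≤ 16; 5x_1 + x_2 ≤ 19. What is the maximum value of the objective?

18

The continuous relaxation peaks at (3.53, 1.35) with value 21.71; rounding to a feasible lattice point costs some objective.
(x_1,x_2)=(3,1) is feasible, giving 18.
(x_1,x_2)=(2,2) is feasible, giving 16.
(x_1,x_2)=(3,0) is feasible, giving 15.
The best lattice point is (3,1), giving 18.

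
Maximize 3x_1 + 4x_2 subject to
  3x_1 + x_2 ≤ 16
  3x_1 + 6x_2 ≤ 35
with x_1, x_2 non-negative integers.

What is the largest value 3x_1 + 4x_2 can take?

25

The continuous relaxation peaks at (4.07, 3.8) with value 27.40; rounding to a feasible lattice point costs some objective.
(x_1,x_2)=(3,4): 3·3+1·4=13≤16, 3·3+6·4=33≤35, objective 25.
(x_1,x_2)=(4,3): 3·4+1·3=15≤16, 3·4+6·3=30≤35, objective 24.
(x_1,x_2)=(2,4): 3·2+1·4=10≤16, 3·2+6·4=30≤35, objective 22.
No feasible integer point exceeds 25.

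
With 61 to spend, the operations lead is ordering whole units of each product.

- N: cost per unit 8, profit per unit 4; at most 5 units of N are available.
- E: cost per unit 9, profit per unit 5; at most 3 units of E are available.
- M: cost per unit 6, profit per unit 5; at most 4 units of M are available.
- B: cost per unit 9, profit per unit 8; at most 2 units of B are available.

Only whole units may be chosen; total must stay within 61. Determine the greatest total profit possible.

This is a bounded integer knapsack.
1×N, 1×E, 4×M, and 2×B: cost 59 ≤ 61, profit 1·4 + 1·5 + 4·5 + 2·8 = 45.
2×E, 4×M, and 2×B: cost 60 ≤ 61, profit 2·5 + 4·5 + 2·8 = 46.
Best is 46.

46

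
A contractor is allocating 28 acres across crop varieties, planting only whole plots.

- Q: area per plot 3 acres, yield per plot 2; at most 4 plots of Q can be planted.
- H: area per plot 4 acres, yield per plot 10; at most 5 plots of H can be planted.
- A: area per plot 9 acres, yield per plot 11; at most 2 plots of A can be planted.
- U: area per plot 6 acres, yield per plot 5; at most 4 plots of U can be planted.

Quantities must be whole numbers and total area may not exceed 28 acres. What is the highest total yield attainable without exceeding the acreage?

This is a bounded integer knapsack.
H has the best ratio (10/4); taking only H gives at most 5×10 = 50 (stopped by the supply cap of 5).
Mixing does better — 5×H and 1×U: area 26 ≤ 28, yield 5·10 + 1·5 = 55.

55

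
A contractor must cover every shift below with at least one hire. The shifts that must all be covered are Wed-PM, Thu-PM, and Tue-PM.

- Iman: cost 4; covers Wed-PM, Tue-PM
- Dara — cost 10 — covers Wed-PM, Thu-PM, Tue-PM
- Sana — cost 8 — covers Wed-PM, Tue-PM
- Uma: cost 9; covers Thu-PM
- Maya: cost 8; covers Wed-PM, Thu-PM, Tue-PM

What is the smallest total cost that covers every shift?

The greedy cost-per-new-shift heuristic would pick Iman and Maya for 12, but a cheaper cover exists.
Maya alone covers Wed-PM, Thu-PM, Tue-PM — every shift.
Total cost: 8.
No cover costs less than 8.

8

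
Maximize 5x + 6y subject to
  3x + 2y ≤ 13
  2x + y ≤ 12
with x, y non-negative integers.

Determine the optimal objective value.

36

(x,y)=(0,6) is feasible, giving 36.
(x,y)=(1,5) is feasible, giving 35.
Maximum is 36 at (x,y)=(0,6).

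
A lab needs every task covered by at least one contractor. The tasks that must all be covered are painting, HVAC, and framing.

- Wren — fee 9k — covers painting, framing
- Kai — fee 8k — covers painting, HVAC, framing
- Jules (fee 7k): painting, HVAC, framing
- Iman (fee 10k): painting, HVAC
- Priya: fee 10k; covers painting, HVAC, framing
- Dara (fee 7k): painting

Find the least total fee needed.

Jules alone covers painting, HVAC, framing — every task.
Total fee: 7.
No cover costs less than 7.

7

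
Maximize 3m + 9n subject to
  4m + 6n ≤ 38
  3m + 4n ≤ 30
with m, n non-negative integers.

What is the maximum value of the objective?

54

Relaxing integrality, the LP optimum is 57.00 at (m,n) = (0, 6.33), which is not an integer point.
(m,n)=(0,6) is feasible, giving 54.
(m,n)=(1,5) is feasible, giving 48.
Maximum is 54 at (m,n)=(0,6).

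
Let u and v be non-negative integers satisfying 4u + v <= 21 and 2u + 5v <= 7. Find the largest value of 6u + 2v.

18

(u,v)=(3,0): 4·3+1·0=12≤21, 2·3+5·0=6≤7, objective 18.
(u,v)=(2,0): 4·2+1·0=8≤21, 2·2+5·0=4≤7, objective 12.
The best lattice point is (3,0), giving 18.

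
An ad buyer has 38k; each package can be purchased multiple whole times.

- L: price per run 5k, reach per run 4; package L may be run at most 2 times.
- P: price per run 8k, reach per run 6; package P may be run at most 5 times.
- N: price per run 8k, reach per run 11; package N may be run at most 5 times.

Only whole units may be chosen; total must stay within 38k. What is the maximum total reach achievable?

48

Take 1×L and 4×N: price 37 ≤ 38, reach 1·4 + 4·11 = 48.
No other integer combination yields more.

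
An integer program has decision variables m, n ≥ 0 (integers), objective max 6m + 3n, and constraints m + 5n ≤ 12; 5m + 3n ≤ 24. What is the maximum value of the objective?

(m,n)=(4,1) is feasible, giving 27.
(m,n)=(4,0) is feasible, giving 24.
(m,n)=(3,1) is feasible, giving 21.
(m,n)=(3,0) is feasible, giving 18.
Maximum is 27 at (m,n)=(4,1).

27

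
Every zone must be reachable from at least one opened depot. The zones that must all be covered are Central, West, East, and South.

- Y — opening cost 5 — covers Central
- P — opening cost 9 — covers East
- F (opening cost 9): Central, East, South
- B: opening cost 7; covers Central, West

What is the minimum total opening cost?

Choose F and B: together they cover Central, West, East, South — every zone.
Total opening cost: 9 + 7 = 16.
No cover costs less than 16.

16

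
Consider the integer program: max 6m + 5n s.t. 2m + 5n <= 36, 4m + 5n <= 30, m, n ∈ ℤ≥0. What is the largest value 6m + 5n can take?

42

(m,n)=(7,0) is feasible, giving 42.
(m,n)=(6,1) is feasible, giving 41.
(m,n)=(6,0) is feasible, giving 36.
No feasible integer point exceeds 42.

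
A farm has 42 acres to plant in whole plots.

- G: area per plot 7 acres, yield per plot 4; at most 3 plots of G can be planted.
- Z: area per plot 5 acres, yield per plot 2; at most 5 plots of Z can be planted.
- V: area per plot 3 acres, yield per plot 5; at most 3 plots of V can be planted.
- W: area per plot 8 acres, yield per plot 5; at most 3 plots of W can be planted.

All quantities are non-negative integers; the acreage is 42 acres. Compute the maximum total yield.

34

This is a bounded integer knapsack.
Take 1×G, 3×V, and 3×W: area 40 ≤ 42, yield 1·4 + 3·5 + 3·5 = 34.
V has the best ratio (5/3) and is taken to its limit of 3; remaining capacity is filled optimally with the others.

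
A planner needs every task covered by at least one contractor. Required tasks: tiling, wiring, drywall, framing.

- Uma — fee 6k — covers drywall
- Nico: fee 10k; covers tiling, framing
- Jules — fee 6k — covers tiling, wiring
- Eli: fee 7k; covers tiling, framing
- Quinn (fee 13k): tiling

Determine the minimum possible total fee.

Choose Uma, Jules, and Eli: together they cover tiling, wiring, drywall, framing — every task.
Total fee: 6 + 6 + 7 = 19.
No cover costs less than 19.

19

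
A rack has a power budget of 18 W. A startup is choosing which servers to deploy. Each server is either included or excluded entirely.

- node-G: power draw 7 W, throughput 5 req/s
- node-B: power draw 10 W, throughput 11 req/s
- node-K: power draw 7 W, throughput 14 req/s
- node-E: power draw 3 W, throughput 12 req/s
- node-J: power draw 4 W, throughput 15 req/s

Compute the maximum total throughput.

41

node-G + node-K + node-J: power draw 7 + 7 + 4 = 18 ≤ 18, throughput 5 + 14 + 15 = 34.
node-K + node-E + node-J: power draw 7 + 3 + 4 = 14 ≤ 18, throughput 14 + 12 + 15 = 41.
node-B + node-E + node-J: power draw 10 + 3 + 4 = 17 ≤ 18, throughput 11 + 12 + 15 = 38.
Best is node-K, node-E, and node-J with total throughput 41.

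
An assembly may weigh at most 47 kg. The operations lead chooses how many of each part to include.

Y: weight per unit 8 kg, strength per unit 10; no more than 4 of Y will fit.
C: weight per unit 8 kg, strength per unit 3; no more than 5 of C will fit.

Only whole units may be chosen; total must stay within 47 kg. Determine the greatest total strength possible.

4×Y: weight 32 ≤ 47, strength 4·10 = 40.
4×Y and 1×C: weight 40 ≤ 47, strength 4·10 + 1·3 = 43.
Best is 43.

43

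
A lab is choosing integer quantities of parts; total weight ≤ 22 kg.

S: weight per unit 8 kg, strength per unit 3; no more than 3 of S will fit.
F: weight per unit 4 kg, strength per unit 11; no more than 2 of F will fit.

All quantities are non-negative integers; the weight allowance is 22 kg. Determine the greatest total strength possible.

25

This is a bounded integer knapsack.
F has the best ratio (11/4); taking only F gives at most 2×11 = 22 (stopped by the supply cap of 2).
Mixing does better — 1×S and 2×F: weight 16 ≤ 22, strength 1·3 + 2·11 = 25.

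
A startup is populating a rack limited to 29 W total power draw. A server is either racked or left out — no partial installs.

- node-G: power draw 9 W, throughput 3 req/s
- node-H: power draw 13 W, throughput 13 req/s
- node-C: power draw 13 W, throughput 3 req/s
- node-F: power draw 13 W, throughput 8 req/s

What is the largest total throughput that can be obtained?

21

This is a 0-1 knapsack instance.
Allowing fractional choices, the relaxed optimum would be about 22.0, but servers are indivisible.
node-H + node-F: power draw 13 + 13 = 26 ≤ 29, throughput 13 + 8 = 21.
node-G + node-H: power draw 9 + 13 = 22 ≤ 29, throughput 3 + 13 = 16.
Best is node-H and node-F with total throughput 21.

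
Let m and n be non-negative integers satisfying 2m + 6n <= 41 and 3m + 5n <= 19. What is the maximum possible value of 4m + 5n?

24

(m,n)=(6,0): 2·6+6·0=12≤41, 3·6+5·0=18≤19, objective 24.
(m,n)=(5,0): 2·5+6·0=10≤41, 3·5+5·0=15≤19, objective 20.
The best lattice point is (6,0), giving 24.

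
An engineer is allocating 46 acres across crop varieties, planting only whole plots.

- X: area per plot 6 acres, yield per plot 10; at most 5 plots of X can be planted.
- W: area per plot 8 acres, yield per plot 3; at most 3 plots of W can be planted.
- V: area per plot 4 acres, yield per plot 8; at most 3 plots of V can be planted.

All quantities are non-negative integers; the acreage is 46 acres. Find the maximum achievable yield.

74

This is a bounded integer knapsack.
V has the best ratio (8/4); taking only V gives at most 3×8 = 24 (stopped by the supply cap of 3).
Mixing does better — 5×X and 3×V: area 42 ≤ 46, yield 5·10 + 3·8 = 74.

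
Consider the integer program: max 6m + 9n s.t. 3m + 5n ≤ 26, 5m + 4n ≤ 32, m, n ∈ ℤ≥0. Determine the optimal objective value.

The continuous relaxation peaks at (4.31, 2.62) with value 49.38; rounding to a feasible lattice point costs some objective.
(m,n)=(2,4): 3·2+5·4=26≤26, 5·2+4·4=26≤32, objective 48.
(m,n)=(3,3): 3·3+5·3=24≤26, 5·3+4·3=27≤32, objective 45.
(m,n)=(1,4): 3·1+5·4=23≤26, 5·1+4·4=21≤32, objective 42.
(m,n)=(4,2): 3·4+5·2=22≤26, 5·4+4·2=28≤32, objective 42.
The best lattice point is (2,4), giving 48.

48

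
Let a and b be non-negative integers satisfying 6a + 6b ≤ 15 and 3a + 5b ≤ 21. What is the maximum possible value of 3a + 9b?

18

The continuous relaxation peaks at (0, 2.5) with value 22.50; rounding to a feasible lattice point costs some objective.
(a,b)=(0,2) is feasible, giving 18.
(a,b)=(1,1) is feasible, giving 12.
(a,b)=(0,1) is feasible, giving 9.
Maximum is 18 at (a,b)=(0,2).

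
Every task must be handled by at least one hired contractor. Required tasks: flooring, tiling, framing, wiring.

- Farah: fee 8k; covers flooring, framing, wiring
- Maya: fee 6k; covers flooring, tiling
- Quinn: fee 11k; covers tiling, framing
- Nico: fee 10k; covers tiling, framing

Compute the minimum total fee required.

Choose Farah and Maya: together they cover flooring, tiling, framing, wiring — every task.
Total fee: 8 + 6 = 14.
No cover costs less than 14.

14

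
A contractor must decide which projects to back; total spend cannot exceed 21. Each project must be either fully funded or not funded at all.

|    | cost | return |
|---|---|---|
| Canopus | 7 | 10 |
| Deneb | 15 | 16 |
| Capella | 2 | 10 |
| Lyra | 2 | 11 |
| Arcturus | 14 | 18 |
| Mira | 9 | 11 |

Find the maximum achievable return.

Capella + Lyra + Arcturus: cost 2 + 2 + 14 = 18 ≤ 21, return 10 + 11 + 18 = 39.
Canopus + Capella + Lyra + Mira: cost 7 + 2 + 2 + 9 = 20 ≤ 21, return 10 + 10 + 11 + 11 = 42.
Best is Canopus, Capella, Lyra, and Mira with total return 42.

42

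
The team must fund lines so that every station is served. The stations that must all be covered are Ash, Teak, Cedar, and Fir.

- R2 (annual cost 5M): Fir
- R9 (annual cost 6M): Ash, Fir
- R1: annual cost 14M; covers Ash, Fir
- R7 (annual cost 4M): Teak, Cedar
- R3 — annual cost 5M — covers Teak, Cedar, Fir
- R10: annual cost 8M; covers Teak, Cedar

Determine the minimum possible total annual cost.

10

Choose R9 and R7: together they cover Ash, Teak, Cedar, Fir — every station.
Total annual cost: 6 + 4 = 10.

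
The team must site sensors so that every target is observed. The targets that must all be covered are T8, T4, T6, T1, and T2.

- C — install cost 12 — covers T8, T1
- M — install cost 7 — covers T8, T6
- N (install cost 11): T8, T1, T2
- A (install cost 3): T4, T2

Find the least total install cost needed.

Choose M, N, and A: together they cover T8, T4, T6, T1, T2 — every target.
Total install cost: 7 + 11 + 3 = 21.

21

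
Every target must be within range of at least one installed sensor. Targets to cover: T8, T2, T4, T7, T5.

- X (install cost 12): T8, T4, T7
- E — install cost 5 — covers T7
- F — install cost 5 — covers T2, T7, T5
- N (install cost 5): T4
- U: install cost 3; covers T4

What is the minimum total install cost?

17

Choose X and F: together they cover T8, T2, T4, T7, T5 — every target.
Total install cost: 12 + 5 = 17.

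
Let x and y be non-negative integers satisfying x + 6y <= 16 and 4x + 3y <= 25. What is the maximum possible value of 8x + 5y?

(x,y)=(6,0): 1·6+6·0=6≤16, 4·6+3·0=24≤25, objective 48.
(x,y)=(5,1): 1·5+6·1=11≤16, 4·5+3·1=23≤25, objective 45.
(x,y)=(5,0): 1·5+6·0=5≤16, 4·5+3·0=20≤25, objective 40.
No feasible integer point exceeds 48.

48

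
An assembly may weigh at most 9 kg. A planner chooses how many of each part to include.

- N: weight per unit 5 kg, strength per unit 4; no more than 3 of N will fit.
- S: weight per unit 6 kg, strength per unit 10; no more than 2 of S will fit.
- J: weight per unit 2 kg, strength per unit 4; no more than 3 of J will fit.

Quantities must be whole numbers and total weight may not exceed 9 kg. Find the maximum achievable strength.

1×S and 1×J: weight 8 ≤ 9, strength 1·10 + 1·4 = 14.
3×J: weight 6 ≤ 9, strength 3·4 = 12.
Best is 14.

14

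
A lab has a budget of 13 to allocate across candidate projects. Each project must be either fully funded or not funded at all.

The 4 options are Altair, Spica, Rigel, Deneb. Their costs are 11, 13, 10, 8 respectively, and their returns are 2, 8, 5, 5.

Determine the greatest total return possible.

Spica: cost 13 ≤ 13, return 8.
Deneb: cost 8 ≤ 13, return 5.
Rigel: cost 10 ≤ 13, return 5.
Best is Spica with total return 8.

8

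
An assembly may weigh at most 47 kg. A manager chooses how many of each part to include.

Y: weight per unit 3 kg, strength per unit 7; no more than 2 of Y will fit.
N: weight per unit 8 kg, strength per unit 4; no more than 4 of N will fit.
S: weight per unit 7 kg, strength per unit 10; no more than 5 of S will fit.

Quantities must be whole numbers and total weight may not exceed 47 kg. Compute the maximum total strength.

64

This is a bounded integer knapsack.
Y has the best ratio (7/3); taking only Y gives at most 2×7 = 14 (stopped by the supply cap of 2).
Mixing does better — 2×Y and 5×S: weight 41 ≤ 47, strength 2·7 + 5·10 = 64.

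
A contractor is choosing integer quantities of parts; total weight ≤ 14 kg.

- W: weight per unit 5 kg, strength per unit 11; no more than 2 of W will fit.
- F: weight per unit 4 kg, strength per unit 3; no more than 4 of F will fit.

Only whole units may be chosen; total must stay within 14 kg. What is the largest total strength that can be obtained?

W has the best ratio (11/5); taking only W gives at most 2×11 = 22 (stopped by the weight limit).
Mixing does better — 2×W and 1×F: weight 14 ≤ 14, strength 2·11 + 1·3 = 25.

25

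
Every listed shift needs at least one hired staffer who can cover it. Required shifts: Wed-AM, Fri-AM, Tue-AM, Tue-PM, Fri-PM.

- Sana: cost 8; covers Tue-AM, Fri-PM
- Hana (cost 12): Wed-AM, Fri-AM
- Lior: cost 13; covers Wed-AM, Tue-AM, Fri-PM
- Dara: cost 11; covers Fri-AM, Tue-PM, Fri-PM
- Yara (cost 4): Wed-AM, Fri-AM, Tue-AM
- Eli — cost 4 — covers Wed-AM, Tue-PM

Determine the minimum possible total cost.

The greedy cost-per-new-shift heuristic would pick Yara, Eli, and Sana for 16, but a cheaper cover exists.
Choose Dara and Yara: together they cover Wed-AM, Fri-AM, Tue-AM, Tue-PM, Fri-PM — every shift.
Total cost: 11 + 4 = 15.
No cover costs less than 15.

15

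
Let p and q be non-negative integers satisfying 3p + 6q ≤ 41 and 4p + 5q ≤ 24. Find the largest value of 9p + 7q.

(p,q)=(6,0): 3·6+6·0=18≤41, 4·6+5·0=24≤24, objective 54.
(p,q)=(5,0): 3·5+6·0=15≤41, 4·5+5·0=20≤24, objective 45.
The best lattice point is (6,0), giving 54.

54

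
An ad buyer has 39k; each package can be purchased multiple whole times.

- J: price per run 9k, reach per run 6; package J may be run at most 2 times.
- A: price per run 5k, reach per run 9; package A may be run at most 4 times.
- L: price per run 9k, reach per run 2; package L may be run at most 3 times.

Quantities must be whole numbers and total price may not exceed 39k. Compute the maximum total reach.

48

Take 2×J and 4×A: price 38 ≤ 39, reach 2·6 + 4·9 = 48.
A has the best ratio (9/5) and is taken to its limit of 4; remaining capacity is filled optimally with the others.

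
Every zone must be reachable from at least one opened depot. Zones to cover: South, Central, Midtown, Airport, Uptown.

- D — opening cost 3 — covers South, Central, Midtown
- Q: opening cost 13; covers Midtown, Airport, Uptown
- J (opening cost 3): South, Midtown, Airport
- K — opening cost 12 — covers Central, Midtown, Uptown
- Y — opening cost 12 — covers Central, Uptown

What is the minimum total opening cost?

The greedy cost-per-new-zone heuristic would pick D, J, and K for 18, but a cheaper cover exists.
Choose J and K: together they cover South, Central, Midtown, Airport, Uptown — every zone.
Total opening cost: 3 + 12 = 15.
No cover costs less than 15.

15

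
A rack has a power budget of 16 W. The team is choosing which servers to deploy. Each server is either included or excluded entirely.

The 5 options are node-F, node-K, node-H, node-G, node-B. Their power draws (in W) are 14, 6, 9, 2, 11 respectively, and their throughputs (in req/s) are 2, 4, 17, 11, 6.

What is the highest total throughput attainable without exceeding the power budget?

28

Treat it as a binary knapsack problem.
node-K + node-H: power draw 6 + 9 = 15 ≤ 16, throughput 4 + 17 = 21.
node-H + node-G: power draw 9 + 2 = 11 ≤ 16, throughput 17 + 11 = 28.
node-H: power draw 9 ≤ 16, throughput 17.
Best is node-H and node-G with total throughput 28.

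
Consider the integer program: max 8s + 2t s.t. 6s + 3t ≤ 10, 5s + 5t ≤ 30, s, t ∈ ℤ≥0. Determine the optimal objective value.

10

(s,t)=(1,1): 6·1+3·1=9≤10, 5·1+5·1=10≤30, objective 10.
(s,t)=(1,0): 6·1+3·0=6≤10, 5·1+5·0=5≤30, objective 8.
(s,t)=(0,2): 6·0+3·2=6≤10, 5·0+5·2=10≤30, objective 4.
The best lattice point is (1,1), giving 10.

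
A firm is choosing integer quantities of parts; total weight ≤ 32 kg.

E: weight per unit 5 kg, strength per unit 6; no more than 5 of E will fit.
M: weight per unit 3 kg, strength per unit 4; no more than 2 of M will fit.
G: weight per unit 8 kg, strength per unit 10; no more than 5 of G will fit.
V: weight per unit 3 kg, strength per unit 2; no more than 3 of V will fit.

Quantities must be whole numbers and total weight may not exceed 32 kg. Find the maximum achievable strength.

40

Take 4×G: weight 32 ≤ 32, strength 4·10 = 40.
No other integer combination yields more.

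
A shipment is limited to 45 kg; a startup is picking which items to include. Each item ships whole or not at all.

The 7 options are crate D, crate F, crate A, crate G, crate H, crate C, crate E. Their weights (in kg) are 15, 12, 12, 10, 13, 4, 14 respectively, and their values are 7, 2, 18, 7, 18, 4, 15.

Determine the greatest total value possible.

crate A + crate H + crate C + crate E: weight 12 + 13 + 4 + 14 = 43 ≤ 45, value 18 + 18 + 4 + 15 = 55.
crate A + crate H + crate E: weight 12 + 13 + 14 = 39 ≤ 45, value 18 + 18 + 15 = 51.
Best is crate A, crate H, crate C, and crate E with total value 55.

55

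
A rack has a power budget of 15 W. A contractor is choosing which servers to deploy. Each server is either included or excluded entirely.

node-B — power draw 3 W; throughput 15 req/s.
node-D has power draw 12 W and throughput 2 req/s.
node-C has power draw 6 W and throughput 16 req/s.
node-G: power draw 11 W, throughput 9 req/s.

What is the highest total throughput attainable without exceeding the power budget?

This is an integer program with binary decision variables.
Take node-B and node-C: power draw 3 + 6 = 9 ≤ 15, throughput 15 + 16 = 31.
No other feasible combination does better.

31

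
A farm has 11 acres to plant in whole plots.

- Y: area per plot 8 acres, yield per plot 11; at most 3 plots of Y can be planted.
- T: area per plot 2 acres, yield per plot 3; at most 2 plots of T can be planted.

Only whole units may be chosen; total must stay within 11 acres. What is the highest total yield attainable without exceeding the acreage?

14

T has the best ratio (3/2); taking only T gives at most 2×3 = 6 (stopped by the supply cap of 2).
Mixing does better — 1×Y and 1×T: area 10 ≤ 11, yield 1·11 + 1·3 = 14.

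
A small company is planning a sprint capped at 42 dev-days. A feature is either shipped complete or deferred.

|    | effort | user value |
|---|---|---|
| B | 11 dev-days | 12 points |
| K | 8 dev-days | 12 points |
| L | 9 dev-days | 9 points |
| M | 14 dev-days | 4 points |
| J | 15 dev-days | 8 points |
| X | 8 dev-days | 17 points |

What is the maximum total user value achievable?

This is an integer program with binary decision variables.
Take B, K, L, and X: effort 11 + 8 + 9 + 8 = 36 ≤ 42, user value 12 + 12 + 9 + 17 = 50.
No other feasible combination does better.

50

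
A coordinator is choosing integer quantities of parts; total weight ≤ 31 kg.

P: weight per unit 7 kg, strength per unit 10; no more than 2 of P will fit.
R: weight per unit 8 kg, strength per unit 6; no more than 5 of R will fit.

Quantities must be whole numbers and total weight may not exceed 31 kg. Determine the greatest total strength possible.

1×P and 3×R: weight 31 ≤ 31, strength 1·10 + 3·6 = 28.
2×P and 2×R: weight 30 ≤ 31, strength 2·10 + 2·6 = 32.
Best is 32.

32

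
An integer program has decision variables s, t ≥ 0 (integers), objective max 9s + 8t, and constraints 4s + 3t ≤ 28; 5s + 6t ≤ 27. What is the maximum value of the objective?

45

(s,t)=(5,0): 4·5+3·0=20≤28, 5·5+6·0=25≤27, objective 45.
(s,t)=(4,1): 4·4+3·1=19≤28, 5·4+6·1=26≤27, objective 44.
(s,t)=(4,0): 4·4+3·0=16≤28, 5·4+6·0=20≤27, objective 36.
The best lattice point is (5,0), giving 45.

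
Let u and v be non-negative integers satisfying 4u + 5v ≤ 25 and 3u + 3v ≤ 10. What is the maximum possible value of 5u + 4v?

15

(u,v)=(3,0): 4·3+5·0=12≤25, 3·3+3·0=9≤10, objective 15.
(u,v)=(2,1): 4·2+5·1=13≤25, 3·2+3·1=9≤10, objective 14.
The best lattice point is (3,0), giving 15.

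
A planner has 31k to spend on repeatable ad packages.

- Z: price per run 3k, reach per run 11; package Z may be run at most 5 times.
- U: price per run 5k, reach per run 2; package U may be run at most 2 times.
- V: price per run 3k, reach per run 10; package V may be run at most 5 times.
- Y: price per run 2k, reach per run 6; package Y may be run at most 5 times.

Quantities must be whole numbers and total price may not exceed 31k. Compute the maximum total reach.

Take 5×Z, 4×V, and 2×Y: price 31 ≤ 31, reach 5·11 + 4·10 + 2·6 = 107.
Z has the best ratio (11/3) and is taken to its limit of 5; remaining capacity is filled optimally with the others.

107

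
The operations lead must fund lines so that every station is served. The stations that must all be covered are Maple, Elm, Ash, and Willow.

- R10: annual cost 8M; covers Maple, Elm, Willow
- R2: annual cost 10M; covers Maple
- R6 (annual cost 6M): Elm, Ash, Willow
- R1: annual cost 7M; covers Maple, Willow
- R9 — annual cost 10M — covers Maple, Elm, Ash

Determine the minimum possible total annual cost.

13

This is a weighted set-cover instance.
Choose R6 and R1: together they cover Maple, Elm, Ash, Willow — every station.
Total annual cost: 6 + 7 = 13.
No cover costs less than 13.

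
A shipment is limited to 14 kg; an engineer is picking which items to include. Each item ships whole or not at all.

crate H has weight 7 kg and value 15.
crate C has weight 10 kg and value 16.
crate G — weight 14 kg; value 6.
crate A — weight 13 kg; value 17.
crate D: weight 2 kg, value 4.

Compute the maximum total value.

Allowing fractional choices, the relaxed optimum would be about 27.0, but items are indivisible.
crate C + crate D: weight 10 + 2 = 12 ≤ 14, value 16 + 4 = 20.
crate A: weight 13 ≤ 14, value 17.
crate H + crate D: weight 7 + 2 = 9 ≤ 14, value 15 + 4 = 19.
Best is crate C and crate D with total value 20.

20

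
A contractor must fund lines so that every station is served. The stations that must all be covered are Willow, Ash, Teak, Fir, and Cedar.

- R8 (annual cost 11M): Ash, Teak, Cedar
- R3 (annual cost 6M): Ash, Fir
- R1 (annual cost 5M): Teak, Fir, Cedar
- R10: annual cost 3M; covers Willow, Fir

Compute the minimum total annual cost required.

14

Choose R8 and R10: together they cover Willow, Ash, Teak, Fir, Cedar — every station.
Total annual cost: 11 + 3 = 14.
No cover costs less than 14.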